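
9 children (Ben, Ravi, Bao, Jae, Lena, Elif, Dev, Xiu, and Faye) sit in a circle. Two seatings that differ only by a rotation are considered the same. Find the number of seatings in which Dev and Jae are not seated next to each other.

All circular seatings of 9 people number (8)! = 40320.
Those with Dev next to Jae: fuse the pair into one unit and seat 8 units around a circle — 2·(7)! = 10080.
Subtracting, 40320 − 10080 = 30240.

30240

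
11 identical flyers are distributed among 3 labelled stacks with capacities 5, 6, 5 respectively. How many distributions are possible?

21

By stars and bars, unrestricted non-negative solutions to x_1+…+x_3 = 11 number C(11+2,2) = 78.
Subtract solutions that violate a single cap (substitute x_i' = x_i − (cap_i+1)): x_1 ≥ 6 gives C(7,2) = 21; x_2 ≥ 7 gives C(6,2) = 15; x_3 ≥ 6 gives C(7,2) = 21. Together 57.
No two caps can be exceeded simultaneously, so the pair terms are all 0.
By inclusion–exclusion the count is 78 − 57 + 0 = 21.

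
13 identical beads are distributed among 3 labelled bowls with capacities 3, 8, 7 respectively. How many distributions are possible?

By stars and bars, unrestricted non-negative solutions to x_1+…+x_3 = 13 number C(13+2,2) = 105.
Subtract solutions that violate a single cap (substitute x_i' = x_i − (cap_i+1)): x_1 ≥ 4 gives C(11,2) = 55; x_2 ≥ 9 gives C(6,2) = 15; x_3 ≥ 8 gives C(7,2) = 21. Together 91.
Add back pairs where two caps are both exceeded: 1 + 3 + 0 = 4.
By inclusion–exclusion the count is 105 − 91 + 4 = 18.

18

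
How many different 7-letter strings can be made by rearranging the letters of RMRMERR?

Letter multiplicities in RMRMERR: E×1, M×2, R×4.
Dividing 7! = 5040 by 4!·2! = 48 for the repeated letters gives 105.

105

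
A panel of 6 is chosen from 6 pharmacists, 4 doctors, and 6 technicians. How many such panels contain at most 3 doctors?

7942

Split by how many doctors are chosen (0 through 3).
Sum: C(4,0)·C(12,6) + C(4,1)·C(12,5) + C(4,2)·C(12,4) + C(4,3)·C(12,3) = 924 + 3168 + 2970 + 880 = 7942.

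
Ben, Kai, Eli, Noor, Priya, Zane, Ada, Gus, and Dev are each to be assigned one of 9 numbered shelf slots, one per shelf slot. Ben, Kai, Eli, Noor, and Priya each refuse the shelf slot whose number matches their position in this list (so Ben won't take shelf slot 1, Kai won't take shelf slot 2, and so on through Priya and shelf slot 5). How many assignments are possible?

205056

Let Aᵢ (for 1 ≤ i ≤ 5) be the placements that put person i in their forbidden shelf slot. Any j of these fix j positions, leaving (9−j)! ways to fill the rest, and there are C(5,j) ways to pick which j.
By inclusion–exclusion, the number of valid placements is Σ_{j=0}^{5} (−1)^j C(5,j)·(9−j)!.
Computing: 362880 − 201600 + 50400 − 7200 + 600 − 24 = 205056.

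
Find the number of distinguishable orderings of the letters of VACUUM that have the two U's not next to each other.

240

There are 6!/(2!) = 360 arrangements of VACUUM in total.
Arrangements with the U's together: treat UU as one letter, giving (5)! = 120.
Hence 360 − 120 = 240.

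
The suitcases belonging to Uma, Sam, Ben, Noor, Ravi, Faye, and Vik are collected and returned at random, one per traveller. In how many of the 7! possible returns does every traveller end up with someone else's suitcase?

Count assignments avoiding every fixed point. For any j of the 7 travellers fixed to their own suitcase, the other 7−j can be arranged in (7−j)! ways.
By inclusion–exclusion this is Σ_{j=0}^{7} (−1)^j C(7,j)·(7−j)!.
Computing: 5040 − 5040 + 2520 − 840 + 210 − 42 + 7 − 1 = 1854.

1854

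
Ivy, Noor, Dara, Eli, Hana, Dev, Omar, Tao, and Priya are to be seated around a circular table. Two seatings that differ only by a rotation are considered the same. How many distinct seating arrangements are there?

Fix one person's seat to break rotational symmetry; the remaining 8 people can be arranged in (8)! = 40320 ways.

40320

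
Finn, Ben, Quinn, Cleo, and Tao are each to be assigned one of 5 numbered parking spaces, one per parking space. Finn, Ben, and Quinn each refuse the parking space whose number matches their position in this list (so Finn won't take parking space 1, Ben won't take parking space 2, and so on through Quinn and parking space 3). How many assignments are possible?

Let Aᵢ (for i ∈ {1, 2, 3}) be the placements that put person i in their forbidden parking space. Any j of these fix j positions, leaving (5−j)! ways to fill the rest, and there are C(3,j) ways to pick which j.
By inclusion–exclusion, the number of valid placements is Σ_{j=0}^{3} (−1)^j C(3,j)·(5−j)!.
Computing: 120 − 72 + 18 − 2 = 64.

64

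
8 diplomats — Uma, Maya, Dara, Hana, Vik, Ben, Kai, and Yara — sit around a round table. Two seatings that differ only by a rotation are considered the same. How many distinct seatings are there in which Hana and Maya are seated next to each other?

1440

Glue Hana and Maya into a block (2 internal orders). Seating 7 units around a circle gives (6)! arrangements.
So 2 × (6)! = 2 × 720 = 1440.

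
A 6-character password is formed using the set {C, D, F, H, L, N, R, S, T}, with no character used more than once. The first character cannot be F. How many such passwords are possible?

The first character has 9−1 = 8 choices (anything except F).
The remaining 5 characters are filled from the other 8 symbols without repetition: 8 × 7 × 6 × 5 × 4 = 6720.
Total: 8 × 6720 = 53760.

53760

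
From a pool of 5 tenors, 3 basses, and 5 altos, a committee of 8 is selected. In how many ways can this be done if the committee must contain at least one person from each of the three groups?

Total 8-person selections from all 13: C(13,8) = 1287.
Selections missing a whole group: no tenors → C(8,8) = 1; no basses → C(10,8) = 45; no altos → C(8,8) = 1.
Add back selections omitting two groups (i.e. drawn from a single group): C(5,8) + C(3,8) + C(5,8) = 0.
By inclusion–exclusion: 1287 − 47 + 0 = 1240.

1240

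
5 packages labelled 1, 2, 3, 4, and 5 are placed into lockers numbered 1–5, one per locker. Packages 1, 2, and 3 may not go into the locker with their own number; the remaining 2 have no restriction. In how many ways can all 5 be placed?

64

Let Aᵢ (for i ∈ {1, 2, 3}) be the placements that put package i in its forbidden locker. Any j of these fix j positions, leaving (5−j)! ways to fill the rest, and there are C(3,j) ways to pick which j.
By inclusion–exclusion, the number of valid placements is Σ_{j=0}^{3} (−1)^j C(3,j)·(5−j)!.
Computing: 120 − 72 + 18 − 2 = 64.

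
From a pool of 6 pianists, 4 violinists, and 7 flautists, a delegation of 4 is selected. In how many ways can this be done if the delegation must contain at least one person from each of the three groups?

Total 4-person selections from all 17: C(17,4) = 2380.
Subtract selections that omit an entire group: no pianists → C(11,4) = 330; no violinists → C(13,4) = 715; no flautists → C(10,4) = 210.
Add back selections omitting two groups (i.e. drawn from a single group): C(6,4) + C(4,4) + C(7,4) = 51.
By inclusion–exclusion: 2380 − 1255 + 51 = 1176.

1176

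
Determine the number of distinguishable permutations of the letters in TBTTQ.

The 5 letters of TBTTQ have repeats: T appearing 3 times.
Dividing 5! = 120 by 3! = 6 for the repeated letters gives 20.

20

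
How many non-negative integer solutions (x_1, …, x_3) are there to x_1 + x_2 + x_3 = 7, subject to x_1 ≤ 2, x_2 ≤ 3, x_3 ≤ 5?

9

Ignoring the caps, the number of non-negative solutions to x_1+…+x_3 = 7 is C(9,2) = 36.
Subtract solutions that violate a single cap (substitute x_i' = x_i − (cap_i+1)): x_1 ≥ 3 gives C(6,2) = 15; x_2 ≥ 4 gives C(5,2) = 10; x_3 ≥ 6 gives C(3,2) = 3. Together 28.
Add back pairs where two caps are both exceeded: 1 + 0 + 0 = 1.
By inclusion–exclusion the count is 36 − 28 + 1 = 9.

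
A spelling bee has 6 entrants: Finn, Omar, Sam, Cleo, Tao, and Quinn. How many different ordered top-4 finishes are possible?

There are 6 choices for 1st place, 5 for 2nd, and so on down to 3 for position 4.
That gives 6 × 5 × 4 × 3 = 360.

360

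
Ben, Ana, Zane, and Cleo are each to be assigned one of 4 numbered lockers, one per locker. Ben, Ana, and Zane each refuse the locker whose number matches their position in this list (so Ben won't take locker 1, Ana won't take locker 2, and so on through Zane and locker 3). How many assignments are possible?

Let Aᵢ (for i ∈ {1, 2, 3}) be the placements that put person i in their forbidden locker. Any j of these fix j positions, leaving (4−j)! ways to fill the rest, and there are C(3,j) ways to pick which j.
By inclusion–exclusion, the number of valid placements is Σ_{j=0}^{3} (−1)^j C(3,j)·(4−j)!.
Computing: 24 − 18 + 6 − 1 = 11.

11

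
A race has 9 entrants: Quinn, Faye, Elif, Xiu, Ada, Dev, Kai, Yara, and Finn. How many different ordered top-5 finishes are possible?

15120

There are 9 choices for 1st place, 8 for 2nd, and so on down to 5 for position 5.
That gives 9 × 8 × 7 × 6 × 5 = 15120.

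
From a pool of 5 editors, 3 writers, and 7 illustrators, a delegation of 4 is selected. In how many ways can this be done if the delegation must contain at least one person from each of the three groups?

630

Unrestricted: C(15,4) = 1365 ways to pick any 4 of the 15.
Subtract selections that omit an entire group: no editors → C(10,4) = 210; no writers → C(12,4) = 495; no illustrators → C(8,4) = 70.
Add back selections omitting two groups (i.e. drawn from a single group): C(5,4) + C(3,4) + C(7,4) = 40.
By inclusion–exclusion: 1365 − 775 + 40 = 630.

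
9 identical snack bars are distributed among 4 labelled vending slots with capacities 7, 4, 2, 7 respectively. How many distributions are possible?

97

Ignoring the caps, the number of non-negative solutions to x_1+…+x_4 = 9 is C(12,3) = 220.
Subtract solutions that violate a single cap (substitute x_i' = x_i − (cap_i+1)): x_1 ≥ 8 gives C(4,3) = 4; x_2 ≥ 5 gives C(7,3) = 35; x_3 ≥ 3 gives C(9,3) = 84; x_4 ≥ 8 gives C(4,3) = 4. Together 127.
Add back pairs where two caps are both exceeded: 0 + 0 + 0 + 4 + 0 + 0 = 4.
By inclusion–exclusion the count is 220 − 127 + 4 = 97.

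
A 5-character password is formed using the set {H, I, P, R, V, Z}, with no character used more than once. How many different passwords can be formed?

This is a permutation of 5 out of 6: P(6,5) = 6!/1!.
That product is 6 × 5 × 4 × 3 × 2 = 720.

720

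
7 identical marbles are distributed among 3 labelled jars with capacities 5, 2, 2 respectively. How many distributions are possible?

6

By stars and bars, unrestricted non-negative solutions to x_1+…+x_3 = 7 number C(7+2,2) = 36.
Subtract solutions that violate a single cap (substitute x_i' = x_i − (cap_i+1)): x_1 ≥ 6 gives C(3,2) = 3; x_2 ≥ 3 gives C(6,2) = 15; x_3 ≥ 3 gives C(6,2) = 15. Together 33.
Add back pairs where two caps are both exceeded: 0 + 0 + 3 = 3.
By inclusion–exclusion the count is 36 − 33 + 3 = 6.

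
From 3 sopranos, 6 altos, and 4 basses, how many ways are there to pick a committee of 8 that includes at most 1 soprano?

405

Split by how many sopranos are chosen (0 through 1).
Sum: C(3,0)·C(10,8) + C(3,1)·C(10,7) = 45 + 360 = 405.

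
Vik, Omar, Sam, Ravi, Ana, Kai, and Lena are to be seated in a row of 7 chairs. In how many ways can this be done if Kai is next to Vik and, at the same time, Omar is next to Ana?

Treat {Kai,Vik} as one block (2 orders) and {Omar,Ana} as another (2 orders).
That leaves 5 units to arrange: 2 × 2 × 5! = 4 × 120 = 480.

480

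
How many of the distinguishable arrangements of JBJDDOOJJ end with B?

Fix B in the last position and arrange the remaining 8 letters.
Those 8 letters have D appearing twice, J appearing 4 times, and O appearing twice, giving (8)!/(4!·2!·2!) = 420.

420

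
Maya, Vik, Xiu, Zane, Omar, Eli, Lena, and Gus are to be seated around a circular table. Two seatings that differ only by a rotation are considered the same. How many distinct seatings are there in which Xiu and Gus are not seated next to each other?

3600

Without the restriction there are (7)! = 5040 seatings.
Those with Xiu next to Gus: fuse the pair into one unit and seat 7 units around a circle — 2·(6)! = 1440.
Subtracting, 5040 − 1440 = 3600.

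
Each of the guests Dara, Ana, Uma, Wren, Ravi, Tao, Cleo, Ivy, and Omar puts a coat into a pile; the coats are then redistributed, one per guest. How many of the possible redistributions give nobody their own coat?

133496

This is the derangement count D_9: permutations of 9 items with no fixed point.
By inclusion–exclusion this is Σ_{j=0}^{9} (−1)^j C(9,j)·(9−j)!.
Computing: 362880 − 362880 + 181440 − 60480 + 15120 − 3024 + 504 − 72 + 9 − 1 = 133496.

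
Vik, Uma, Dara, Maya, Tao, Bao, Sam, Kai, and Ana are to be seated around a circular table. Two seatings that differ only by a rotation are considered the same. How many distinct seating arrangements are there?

40320

Fix one person's seat to break rotational symmetry; the remaining 8 people can be arranged in (8)! = 40320 ways.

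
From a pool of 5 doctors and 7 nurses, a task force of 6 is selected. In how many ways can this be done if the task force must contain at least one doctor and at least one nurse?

917

Unrestricted: C(12,6) = 924 ways to pick any 6 of the 12.
Subtract selections that omit an entire group: no doctors → C(7,6) = 7; no nurses → C(5,6) = 0.
Both groups omitted at once is impossible, so 924 − 7 = 917.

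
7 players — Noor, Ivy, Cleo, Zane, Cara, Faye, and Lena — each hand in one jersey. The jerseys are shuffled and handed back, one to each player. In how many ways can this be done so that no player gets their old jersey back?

Let Aᵢ be the assignments in which player i gets their old jersey. We want the size of the complement of A₁∪…∪A_7.
By inclusion–exclusion this is Σ_{j=0}^{7} (−1)^j C(7,j)·(7−j)!.
Computing: 5040 − 5040 + 2520 − 840 + 210 − 42 + 7 − 1 = 1854.

1854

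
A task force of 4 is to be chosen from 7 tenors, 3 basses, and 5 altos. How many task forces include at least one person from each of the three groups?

630

Unrestricted: C(15,4) = 1365 ways to pick any 4 of the 15.
Subtract selections that omit an entire group: no tenors → C(8,4) = 70; no basses → C(12,4) = 495; no altos → C(10,4) = 210.
Add back selections omitting two groups (i.e. drawn from a single group): C(7,4) + C(3,4) + C(5,4) = 40.
By inclusion–exclusion: 1365 − 775 + 40 = 630.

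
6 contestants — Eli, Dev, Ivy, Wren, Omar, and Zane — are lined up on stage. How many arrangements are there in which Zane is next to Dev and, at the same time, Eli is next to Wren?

96

Treat {Zane,Dev} as one block (2 orders) and {Eli,Wren} as another (2 orders).
That leaves 4 units to arrange: 2 × 2 × 4! = 4 × 24 = 96.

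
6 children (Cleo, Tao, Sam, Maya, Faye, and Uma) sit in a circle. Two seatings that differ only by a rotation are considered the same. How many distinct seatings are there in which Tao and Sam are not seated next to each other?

All circular seatings of 6 people number (5)! = 120.
Those with Tao next to Sam: fuse the pair into one unit and seat 5 units around a circle — 2·(4)! = 48.
Subtracting, 120 − 48 = 72.

72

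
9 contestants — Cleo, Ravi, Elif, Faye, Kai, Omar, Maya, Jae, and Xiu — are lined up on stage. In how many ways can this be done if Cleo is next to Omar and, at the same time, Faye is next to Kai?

20160

Treat {Cleo,Omar} as one block (2 orders) and {Faye,Kai} as another (2 orders).
That leaves 7 units to arrange: 2 × 2 × 7! = 4 × 5040 = 20160.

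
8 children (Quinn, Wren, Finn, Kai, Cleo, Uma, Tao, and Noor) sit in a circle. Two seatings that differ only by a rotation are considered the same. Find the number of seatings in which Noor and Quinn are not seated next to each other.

All circular seatings of 8 people number (7)! = 5040.
Seatings with Noor beside Quinn: treat them as a block with 2 internal orders, giving 2 × (6)! = 1440.
Subtracting, 5040 − 1440 = 3600.

3600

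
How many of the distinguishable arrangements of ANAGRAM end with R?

Fix R in the last position and arrange the remaining 6 letters.
Those 6 letters have A appearing 3 times, giving (6)!/(3!) = 120.

120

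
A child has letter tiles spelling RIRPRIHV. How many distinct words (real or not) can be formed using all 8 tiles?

3360

RIRPRIHV has 8 letters with I appearing twice and R appearing 3 times.
So there are 8! / (3!·2!) = 3360 distinguishable arrangements.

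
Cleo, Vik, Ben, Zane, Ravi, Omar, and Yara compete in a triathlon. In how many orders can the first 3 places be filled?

There are 7 choices for 1st place, 6 for 2nd, and 5 for 3rd.
That gives 7 × 6 × 5 = 210.

210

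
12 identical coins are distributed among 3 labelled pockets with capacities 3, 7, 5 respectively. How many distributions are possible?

Without the upper bounds there are C(14,2) = 91 ways to split 12 among 3 pockets.
Subtract solutions that violate a single cap (substitute x_i' = x_i − (cap_i+1)): x_1 ≥ 4 gives C(10,2) = 45; x_2 ≥ 8 gives C(6,2) = 15; x_3 ≥ 6 gives C(8,2) = 28. Together 88.
Add back pairs where two caps are both exceeded: 1 + 6 + 0 = 7.
By inclusion–exclusion the count is 91 − 88 + 7 = 10.

10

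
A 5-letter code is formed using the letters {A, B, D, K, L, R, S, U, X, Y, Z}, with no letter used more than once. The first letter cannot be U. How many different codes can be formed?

The first letter has 11−1 = 10 choices (anything except U).
The remaining 4 letters are filled from the other 10 symbols without repetition: 10 × 9 × 8 × 7 = 5040.
Total: 10 × 5040 = 50400.

50400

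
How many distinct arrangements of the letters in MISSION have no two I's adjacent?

900

Total arrangements of MISSION: 7!/(2!·2!) = 1260.
Arrangements with the I's together: treat II as one letter, giving (6)!/(2!) = 360.
Subtracting, 1260 − 360 = 900 arrangements keep the I's apart.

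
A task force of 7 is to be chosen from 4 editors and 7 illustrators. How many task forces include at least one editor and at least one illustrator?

With no constraint there are C(11,7) = 330 possible selections.
Subtract selections that omit an entire group: no editors → C(7,7) = 1; no illustrators → C(4,7) = 0.
Both groups omitted at once is impossible, so 330 − 1 = 329.

329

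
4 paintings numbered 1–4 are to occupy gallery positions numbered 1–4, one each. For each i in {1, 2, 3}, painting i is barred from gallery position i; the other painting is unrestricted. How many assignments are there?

Let Aᵢ (for i ∈ {1, 2, 3}) be the placements that put painting i in its forbidden gallery position. Any j of these fix j positions, leaving (4−j)! ways to fill the rest, and there are C(3,j) ways to pick which j.
By inclusion–exclusion, the number of valid placements is Σ_{j=0}^{3} (−1)^j C(3,j)·(4−j)!.
Computing: 24 − 18 + 6 − 1 = 11.

11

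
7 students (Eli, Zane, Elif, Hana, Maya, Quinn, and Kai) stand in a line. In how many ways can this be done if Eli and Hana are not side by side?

3600

There are 7! = 5040 arrangements in all. If Eli and Hana are adjacent, merging them into one block gives 2·(6)! = 1440 arrangements.
Complementary counting: 5040 − 1440 = 3600.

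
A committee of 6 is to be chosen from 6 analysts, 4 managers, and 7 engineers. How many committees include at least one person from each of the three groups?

9996

Unrestricted: C(17,6) = 12376 ways to pick any 6 of the 17.
Subtract selections that omit an entire group: no analysts → C(11,6) = 462; no managers → C(13,6) = 1716; no engineers → C(10,6) = 210.
Add back selections omitting two groups (i.e. drawn from a single group): C(6,6) + C(4,6) + C(7,6) = 8.
By inclusion–exclusion: 12376 − 2388 + 8 = 9996.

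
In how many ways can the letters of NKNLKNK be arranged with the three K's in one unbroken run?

Treat the 3 copies of K as a single block. The multiset to arrange is then {KKK, L, N, N, N}, 5 items in all.
That gives (5)!/(3!) = 20 arrangements.

20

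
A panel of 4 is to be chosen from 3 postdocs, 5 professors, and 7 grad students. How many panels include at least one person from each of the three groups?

Unrestricted: C(15,4) = 1365 ways to pick any 4 of the 15.
Subtract selections that omit an entire group: no postdocs → C(12,4) = 495; no professors → C(10,4) = 210; no grad students → C(8,4) = 70.
Add back selections omitting two groups (i.e. drawn from a single group): C(3,4) + C(5,4) + C(7,4) = 40.
By inclusion–exclusion: 1365 − 775 + 40 = 630.

630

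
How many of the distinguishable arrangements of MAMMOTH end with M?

With the last slot taken by M, it remains to arrange the other 6 letters (AMMOTH).
Those 6 letters have M appearing twice, giving (6)!/(2!) = 360.

360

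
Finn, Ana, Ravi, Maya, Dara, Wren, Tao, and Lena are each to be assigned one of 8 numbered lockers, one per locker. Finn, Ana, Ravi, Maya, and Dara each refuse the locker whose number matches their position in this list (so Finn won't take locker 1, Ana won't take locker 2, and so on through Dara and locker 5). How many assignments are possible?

Let Aᵢ (for 1 ≤ i ≤ 5) be the placements that put person i in their forbidden locker. Any j of these fix j positions, leaving (8−j)! ways to fill the rest, and there are C(5,j) ways to pick which j.
By inclusion–exclusion, the number of valid placements is Σ_{j=0}^{5} (−1)^j C(5,j)·(8−j)!.
Computing: 40320 − 25200 + 7200 − 1200 + 120 − 6 = 21234.

21234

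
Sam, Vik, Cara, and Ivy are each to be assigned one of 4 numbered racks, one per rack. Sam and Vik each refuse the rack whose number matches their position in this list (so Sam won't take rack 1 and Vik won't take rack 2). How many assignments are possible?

Let Aᵢ (for i ∈ {1, 2}) be the placements that put person i in their forbidden rack. Any j of these fix j positions, leaving (4−j)! ways to fill the rest, and there are C(2,j) ways to pick which j.
By inclusion–exclusion, the number of valid placements is Σ_{j=0}^{2} (−1)^j C(2,j)·(4−j)!.
Computing: 24 − 12 + 2 = 14.

14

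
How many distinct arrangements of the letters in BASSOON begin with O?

360

Fix O in the first position and arrange the remaining 6 letters.
Those 6 letters have S appearing twice, giving (6)!/(2!) = 360.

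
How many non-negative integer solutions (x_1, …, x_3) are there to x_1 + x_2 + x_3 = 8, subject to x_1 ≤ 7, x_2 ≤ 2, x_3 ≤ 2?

Without the upper bounds there are C(10,2) = 45 ways to split 8 among 3 variables.
Subtract solutions that violate a single cap (substitute x_i' = x_i − (cap_i+1)): x_1 ≥ 8 gives C(2,2) = 1; x_2 ≥ 3 gives C(7,2) = 21; x_3 ≥ 3 gives C(7,2) = 21. Together 43.
Add back pairs where two caps are both exceeded: 0 + 0 + 6 = 6.
By inclusion–exclusion the count is 45 − 43 + 6 = 8.

8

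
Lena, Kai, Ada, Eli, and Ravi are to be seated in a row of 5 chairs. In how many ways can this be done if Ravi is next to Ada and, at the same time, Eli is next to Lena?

24

Treat {Ravi,Ada} as one block (2 orders) and {Eli,Lena} as another (2 orders).
That leaves 3 units to arrange: 2 × 2 × 3! = 4 × 6 = 24.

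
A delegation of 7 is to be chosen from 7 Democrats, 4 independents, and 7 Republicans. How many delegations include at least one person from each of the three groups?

27734

Unrestricted: C(18,7) = 31824 ways to pick any 7 of the 18.
Subtract selections that omit an entire group: no Democrats → C(11,7) = 330; no independents → C(14,7) = 3432; no Republicans → C(11,7) = 330.
Add back selections omitting two groups (i.e. drawn from a single group): C(7,7) + C(4,7) + C(7,7) = 2.
By inclusion–exclusion: 31824 − 4092 + 2 = 27734.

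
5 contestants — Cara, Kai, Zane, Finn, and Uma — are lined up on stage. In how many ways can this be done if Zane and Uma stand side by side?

Treat {Zane, Uma} as a single unit. There are 4 units to order, and the pair itself can be ordered 2 ways.
So the count is 2·(4)! = 48.

48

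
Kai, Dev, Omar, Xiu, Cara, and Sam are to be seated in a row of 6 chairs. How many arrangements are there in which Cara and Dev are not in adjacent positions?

There are 6! = 720 arrangements in all. If Cara and Dev are adjacent, merging them into one block gives 2·(5)! = 240 arrangements.
So 720 − 240 = 480 arrangements keep them apart.

480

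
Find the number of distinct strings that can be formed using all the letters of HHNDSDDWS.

The 9 letters of HHNDSDDWS have repeats: D appearing 3 times, H appearing twice, and S appearing twice.
The number of distinct arrangements is 9!/(3!·2!·2!) = 362880/24 = 15120.

15120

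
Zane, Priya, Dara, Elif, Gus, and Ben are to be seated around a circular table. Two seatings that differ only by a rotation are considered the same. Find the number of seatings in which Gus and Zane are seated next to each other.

Glue Gus and Zane into a block (2 internal orders). Seating 5 units around a circle gives (4)! arrangements.
So 2 × (4)! = 2 × 24 = 48.

48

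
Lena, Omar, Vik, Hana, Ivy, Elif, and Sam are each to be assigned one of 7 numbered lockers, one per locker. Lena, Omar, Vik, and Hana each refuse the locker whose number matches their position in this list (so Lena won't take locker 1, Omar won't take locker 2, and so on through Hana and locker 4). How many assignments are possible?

2790

Let Aᵢ (for 1 ≤ i ≤ 4) be the placements that put person i in their forbidden locker. Any j of these fix j positions, leaving (7−j)! ways to fill the rest, and there are C(4,j) ways to pick which j.
By inclusion–exclusion, the number of valid placements is Σ_{j=0}^{4} (−1)^j C(4,j)·(7−j)!.
Computing: 5040 − 2880 + 720 − 96 + 6 = 2790.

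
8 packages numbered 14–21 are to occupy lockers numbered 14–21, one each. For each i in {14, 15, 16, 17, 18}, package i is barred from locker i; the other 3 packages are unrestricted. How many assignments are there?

Let Aᵢ (for 14 ≤ i ≤ 18) be the placements that put package i in its forbidden locker. Any j of these fix j positions, leaving (8−j)! ways to fill the rest, and there are C(5,j) ways to pick which j.
By inclusion–exclusion, the number of valid placements is Σ_{j=0}^{5} (−1)^j C(5,j)·(8−j)!.
Computing: 40320 − 25200 + 7200 − 1200 + 120 − 6 = 21234.

21234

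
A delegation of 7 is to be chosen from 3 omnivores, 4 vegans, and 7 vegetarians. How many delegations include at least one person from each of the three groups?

2982

With no constraint there are C(14,7) = 3432 possible selections.
Selections missing a whole group: no omnivores → C(11,7) = 330; no vegans → C(10,7) = 120; no vegetarians → C(7,7) = 1.
Add back selections omitting two groups (i.e. drawn from a single group): C(3,7) + C(4,7) + C(7,7) = 1.
By inclusion–exclusion: 3432 − 451 + 1 = 2982.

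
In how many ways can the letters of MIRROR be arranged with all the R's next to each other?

24

Treat the 3 copies of R as a single block. The multiset to arrange is then {RRR, I, M, O}, 4 items in all.
All 4 items are distinct, so there are (4)! = 24 arrangements.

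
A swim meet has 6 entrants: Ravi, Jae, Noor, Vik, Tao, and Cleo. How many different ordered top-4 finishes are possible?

360

There are 6 choices for 1st place, 5 for 2nd, and so on down to 3 for position 4.
That gives 6 × 5 × 4 × 3 = 360.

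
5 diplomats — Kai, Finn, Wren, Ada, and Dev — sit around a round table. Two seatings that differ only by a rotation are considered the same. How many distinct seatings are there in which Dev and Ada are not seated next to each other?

Without the restriction there are (4)! = 24 seatings.
Seatings with Dev beside Ada: treat them as a block with 2 internal orders, giving 2 × (3)! = 12.
Subtracting, 24 − 12 = 12.

12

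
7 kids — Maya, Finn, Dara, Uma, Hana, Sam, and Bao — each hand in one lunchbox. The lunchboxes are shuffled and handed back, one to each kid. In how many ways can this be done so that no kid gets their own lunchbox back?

This is the derangement count D_7: permutations of 7 items with no fixed point.
By inclusion–exclusion this is Σ_{j=0}^{7} (−1)^j C(7,j)·(7−j)!.
Computing: 5040 − 5040 + 2520 − 840 + 210 − 42 + 7 − 1 = 1854.

1854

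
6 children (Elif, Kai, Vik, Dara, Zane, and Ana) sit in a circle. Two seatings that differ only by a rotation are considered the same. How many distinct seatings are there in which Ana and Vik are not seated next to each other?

All circular seatings of 6 people number (5)! = 120.
Those with Ana next to Vik: fuse the pair into one unit and seat 5 units around a circle — 2·(4)! = 48.
Subtracting, 120 − 48 = 72.

72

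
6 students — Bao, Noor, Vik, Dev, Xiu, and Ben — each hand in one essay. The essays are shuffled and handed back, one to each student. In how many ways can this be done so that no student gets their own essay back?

265

This is the derangement count D_6: permutations of 6 items with no fixed point.
By inclusion–exclusion this is Σ_{j=0}^{6} (−1)^j C(6,j)·(6−j)!.
Computing: 720 − 720 + 360 − 120 + 30 − 6 + 1 = 265.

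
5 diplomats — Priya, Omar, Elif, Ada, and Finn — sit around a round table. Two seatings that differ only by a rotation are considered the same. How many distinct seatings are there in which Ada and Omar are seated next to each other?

Treat {Ada, Omar} as one unit (2 internal orders) and seat the resulting 4 units around the table: (3)! circular arrangements.
So 2 × (3)! = 2 × 6 = 12.

12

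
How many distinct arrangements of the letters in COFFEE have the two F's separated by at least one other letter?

There are 6!/(2!·2!) = 180 arrangements of COFFEE in total.
Arrangements with the F's together: treat FF as one letter, giving (5)!/(2!) = 60.
Subtracting, 180 − 60 = 120 arrangements keep the F's apart.

120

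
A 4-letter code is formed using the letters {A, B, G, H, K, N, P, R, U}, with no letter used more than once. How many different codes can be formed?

3024

With no repetition, fill the 4 letters in order: 9 choices, then 8, down to 6.
That product is 9 × 8 × 7 × 6 = 3024.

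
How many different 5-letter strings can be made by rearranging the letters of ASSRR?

30

ASSRR has 5 letters with R appearing twice and S appearing twice.
Dividing 5! = 120 by 2!·2! = 4 for the repeated letters gives 30.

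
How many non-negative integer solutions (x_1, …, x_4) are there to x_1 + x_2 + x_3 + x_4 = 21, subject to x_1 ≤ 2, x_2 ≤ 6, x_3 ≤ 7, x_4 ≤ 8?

10

Without the upper bounds there are C(24,3) = 2024 ways to split 21 among 4 variables.
Subtract solutions that violate a single cap (substitute x_i' = x_i − (cap_i+1)): x_1 ≥ 3 gives C(21,3) = 1330; x_2 ≥ 7 gives C(17,3) = 680; x_3 ≥ 8 gives C(16,3) = 560; x_4 ≥ 9 gives C(15,3) = 455. Together 3025.
Add back pairs where two caps are both exceeded: 364 + 286 + 220 + 84 + 56 + 35 = 1045.
Subtract triples: 20 + 10 + 4 + 0 = 34.
By inclusion–exclusion the count is 2024 − 3025 + 1045 − 34 = 10.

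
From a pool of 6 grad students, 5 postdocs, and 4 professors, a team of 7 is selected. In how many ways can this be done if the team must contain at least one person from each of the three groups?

5949

Unrestricted: C(15,7) = 6435 ways to pick any 7 of the 15.
Subtract selections that omit an entire group: no grad students → C(9,7) = 36; no postdocs → C(10,7) = 120; no professors → C(11,7) = 330.
Add back selections omitting two groups (i.e. drawn from a single group): C(6,7) + C(5,7) + C(4,7) = 0.
By inclusion–exclusion: 6435 − 486 + 0 = 5949.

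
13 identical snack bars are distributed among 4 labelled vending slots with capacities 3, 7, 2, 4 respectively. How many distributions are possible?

19

Without the upper bounds there are C(16,3) = 560 ways to split 13 among 4 vending slots.
Subtract solutions that violate a single cap (substitute x_i' = x_i − (cap_i+1)): x_1 ≥ 4 gives C(12,3) = 220; x_2 ≥ 8 gives C(8,3) = 56; x_3 ≥ 3 gives C(13,3) = 286; x_4 ≥ 5 gives C(11,3) = 165. Together 727.
Add back pairs where two caps are both exceeded: 4 + 84 + 35 + 10 + 1 + 56 = 190.
Subtract triples: 0 + 0 + 4 + 0 = 4.
By inclusion–exclusion the count is 560 − 727 + 190 − 4 = 19.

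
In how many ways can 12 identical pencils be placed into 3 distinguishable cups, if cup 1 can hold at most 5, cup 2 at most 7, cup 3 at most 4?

15

By stars and bars, unrestricted non-negative solutions to x_1+…+x_3 = 12 number C(12+2,2) = 91.
Subtract solutions that violate a single cap (substitute x_i' = x_i − (cap_i+1)): x_1 ≥ 6 gives C(8,2) = 28; x_2 ≥ 8 gives C(6,2) = 15; x_3 ≥ 5 gives C(9,2) = 36. Together 79.
Add back pairs where two caps are both exceeded: 0 + 3 + 0 = 3.
By inclusion–exclusion the count is 91 − 79 + 3 = 15.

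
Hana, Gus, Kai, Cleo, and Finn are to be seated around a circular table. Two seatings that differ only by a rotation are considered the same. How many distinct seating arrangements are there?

24

Seat Hana anywhere (absorbing the rotational symmetry), then permute the other 4: (4)! = 24.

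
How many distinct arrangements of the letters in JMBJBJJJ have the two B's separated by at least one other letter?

There are 8!/(5!·2!) = 168 arrangements of JMBJBJJJ in total.
If the two B's are adjacent, glue them into one block, leaving 7 items to arrange: (7)!/(5!) = 42 ways.
Subtracting, 168 − 42 = 126 arrangements keep the B's apart.

126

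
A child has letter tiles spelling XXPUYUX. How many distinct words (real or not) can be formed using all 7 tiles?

420

Letter multiplicities in XXPUYUX: P×1, U×2, X×3, Y×1.
Dividing 7! = 5040 by 3!·2! = 12 for the repeated letters gives 420.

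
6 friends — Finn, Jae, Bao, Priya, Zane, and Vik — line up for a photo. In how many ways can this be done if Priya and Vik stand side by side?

Glue Priya and Vik into one block (2 internal orders), leaving 5 units to arrange in a row.
So the count is 2·(5)! = 240.

240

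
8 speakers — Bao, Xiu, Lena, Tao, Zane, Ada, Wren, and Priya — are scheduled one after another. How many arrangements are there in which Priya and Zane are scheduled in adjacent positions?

Glue Priya and Zane into one block (2 internal orders), leaving 7 units to arrange in a row.
That gives 2 × 7! = 2 × 5040 = 10080.

10080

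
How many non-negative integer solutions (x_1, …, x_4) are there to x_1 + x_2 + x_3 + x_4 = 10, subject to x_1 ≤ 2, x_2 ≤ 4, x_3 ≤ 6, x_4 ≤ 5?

70

By stars and bars, unrestricted non-negative solutions to x_1+…+x_4 = 10 number C(10+3,3) = 286.
Subtract solutions that violate a single cap (substitute x_i' = x_i − (cap_i+1)): x_1 ≥ 3 gives C(10,3) = 120; x_2 ≥ 5 gives C(8,3) = 56; x_3 ≥ 7 gives C(6,3) = 20; x_4 ≥ 6 gives C(7,3) = 35. Together 231.
Add back pairs where two caps are both exceeded: 10 + 1 + 4 + 0 + 0 + 0 = 15.
By inclusion–exclusion the count is 286 − 231 + 15 = 70.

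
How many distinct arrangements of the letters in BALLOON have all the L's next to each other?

360

Treat the 2 copies of L as a single block. The multiset to arrange is then {LL, A, B, N, O, O}, 6 items in all.
That gives (6)!/(2!) = 360 arrangements.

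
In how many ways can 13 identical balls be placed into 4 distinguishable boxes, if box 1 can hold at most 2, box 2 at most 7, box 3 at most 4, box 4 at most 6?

60

Ignoring the caps, the number of non-negative solutions to x_1+…+x_4 = 13 is C(16,3) = 560.
Subtract solutions that violate a single cap (substitute x_i' = x_i − (cap_i+1)): x_1 ≥ 3 gives C(13,3) = 286; x_2 ≥ 8 gives C(8,3) = 56; x_3 ≥ 5 gives C(11,3) = 165; x_4 ≥ 7 gives C(9,3) = 84. Together 591.
Add back pairs where two caps are both exceeded: 10 + 56 + 20 + 1 + 0 + 4 = 91.
By inclusion–exclusion the count is 560 − 591 + 91 = 60.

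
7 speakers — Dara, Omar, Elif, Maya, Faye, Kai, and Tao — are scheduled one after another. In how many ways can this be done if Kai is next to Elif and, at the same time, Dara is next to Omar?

Treat {Kai,Elif} as one block (2 orders) and {Dara,Omar} as another (2 orders).
That leaves 5 units to arrange: 2 × 2 × 5! = 4 × 120 = 480.

480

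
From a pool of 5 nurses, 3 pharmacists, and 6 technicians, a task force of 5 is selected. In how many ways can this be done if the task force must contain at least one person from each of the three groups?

Total 5-person selections from all 14: C(14,5) = 2002.
Selections missing a whole group: no nurses → C(9,5) = 126; no pharmacists → C(11,5) = 462; no technicians → C(8,5) = 56.
Add back selections omitting two groups (i.e. drawn from a single group): C(5,5) + C(3,5) + C(6,5) = 7.
By inclusion–exclusion: 2002 − 644 + 7 = 1365.

1365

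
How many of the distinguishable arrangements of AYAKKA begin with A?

30

Fix A in the first position and arrange the remaining 5 letters.
Those 5 letters have A appearing twice and K appearing twice, giving (5)!/(2!·2!) = 30.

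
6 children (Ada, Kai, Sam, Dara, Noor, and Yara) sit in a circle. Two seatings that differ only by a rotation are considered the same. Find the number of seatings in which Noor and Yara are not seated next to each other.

72

Without the restriction there are (5)! = 120 seatings.
Those with Noor next to Yara: fuse the pair into one unit and seat 5 units around a circle — 2·(4)! = 48.
Subtracting, 120 − 48 = 72.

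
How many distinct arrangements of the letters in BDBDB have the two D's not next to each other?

Total arrangements of BDBDB: 5!/(3!·2!) = 10.
Arrangements with the D's together: treat DD as one letter, giving (4)!/(3!) = 4.
Hence 10 − 4 = 6.

6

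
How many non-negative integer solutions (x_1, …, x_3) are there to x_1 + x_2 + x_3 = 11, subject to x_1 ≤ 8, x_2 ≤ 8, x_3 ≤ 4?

38

By stars and bars, unrestricted non-negative solutions to x_1+…+x_3 = 11 number C(11+2,2) = 78.
Subtract solutions that violate a single cap (substitute x_i' = x_i − (cap_i+1)): x_1 ≥ 9 gives C(4,2) = 6; x_2 ≥ 9 gives C(4,2) = 6; x_3 ≥ 5 gives C(8,2) = 28. Together 40.
No two caps can be exceeded simultaneously, so the pair terms are all 0.
By inclusion–exclusion the count is 78 − 40 + 0 = 38.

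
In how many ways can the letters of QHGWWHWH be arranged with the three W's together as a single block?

Treat the 3 copies of W as a single block. The multiset to arrange is then {WWW, G, H, H, H, Q}, 6 items in all.
That gives (6)!/(3!) = 120 arrangements.

120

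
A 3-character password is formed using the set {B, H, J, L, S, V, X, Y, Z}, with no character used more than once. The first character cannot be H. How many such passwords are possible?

448

The first character has 9−1 = 8 choices (anything except H).
The remaining 2 characters are filled from the other 8 symbols without repetition: 8 × 7 = 56.
Total: 8 × 56 = 448.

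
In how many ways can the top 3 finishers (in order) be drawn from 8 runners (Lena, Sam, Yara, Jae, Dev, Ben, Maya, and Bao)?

336

There are 8 choices for 1st place, 7 for 2nd, and 6 for 3rd.
That gives 8 × 7 × 6 = 336.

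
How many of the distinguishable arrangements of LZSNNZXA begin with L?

With the first slot taken by L, it remains to arrange the other 7 letters (ZSNNZXA).
Those 7 letters have N appearing twice and Z appearing twice, giving (7)!/(2!·2!) = 1260.

1260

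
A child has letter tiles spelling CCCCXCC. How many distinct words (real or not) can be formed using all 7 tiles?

7

The 7 letters of CCCCXCC have repeats: C appearing 6 times.
So there are 7! / (6!) = 7 distinguishable arrangements.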